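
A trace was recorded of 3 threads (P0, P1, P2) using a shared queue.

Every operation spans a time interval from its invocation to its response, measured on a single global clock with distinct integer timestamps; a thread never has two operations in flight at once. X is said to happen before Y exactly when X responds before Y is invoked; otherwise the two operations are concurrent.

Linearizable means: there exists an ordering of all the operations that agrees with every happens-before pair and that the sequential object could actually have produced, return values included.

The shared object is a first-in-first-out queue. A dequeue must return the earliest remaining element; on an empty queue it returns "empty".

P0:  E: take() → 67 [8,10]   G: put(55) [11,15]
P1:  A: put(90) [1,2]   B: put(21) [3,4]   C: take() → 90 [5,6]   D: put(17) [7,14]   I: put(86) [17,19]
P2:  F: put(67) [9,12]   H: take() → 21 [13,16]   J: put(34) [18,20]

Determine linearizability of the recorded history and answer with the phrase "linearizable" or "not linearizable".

through event 9 a valid linearization exists; event 10 (E responding at time 10) ends that
exhaustive check: the 4 completed queue ops admit one real-time order; illegal
every completion of the 2 pending operations (D, F) was checked; none linearizes
sample order A, B, C, E (pending dropped) stalls at step 4 — E take() → 67 has no legal effect

not linearizable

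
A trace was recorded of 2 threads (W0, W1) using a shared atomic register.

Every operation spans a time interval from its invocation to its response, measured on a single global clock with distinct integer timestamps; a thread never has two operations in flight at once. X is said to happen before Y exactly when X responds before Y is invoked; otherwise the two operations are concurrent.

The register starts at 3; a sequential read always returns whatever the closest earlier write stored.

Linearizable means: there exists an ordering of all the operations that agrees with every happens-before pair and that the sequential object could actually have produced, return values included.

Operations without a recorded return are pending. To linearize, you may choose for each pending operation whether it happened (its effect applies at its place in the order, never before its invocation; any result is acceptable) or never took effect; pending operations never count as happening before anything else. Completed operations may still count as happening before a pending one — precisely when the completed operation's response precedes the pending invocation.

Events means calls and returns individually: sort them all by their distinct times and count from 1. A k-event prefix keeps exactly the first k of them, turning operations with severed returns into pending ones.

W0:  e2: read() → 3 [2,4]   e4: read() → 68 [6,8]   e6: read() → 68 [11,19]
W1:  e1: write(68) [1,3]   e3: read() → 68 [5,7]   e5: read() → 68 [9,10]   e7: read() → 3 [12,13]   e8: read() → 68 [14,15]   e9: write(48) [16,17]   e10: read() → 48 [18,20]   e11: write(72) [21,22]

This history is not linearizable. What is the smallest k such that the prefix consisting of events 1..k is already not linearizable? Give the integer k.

one valid order for events 1..12 is e2, e1, e3, e4, e5:
after step 1 (e2 read() → 3): value 3
after step 2 (e1 write(68)): value 68
after step 3 (e3 read() → 68): value 68
after step 4 (e4 read() → 68): value 68
after step 5 (e5 read() → 68): value 68
at event 13 (e7's time-13 response) nothing linearizes any more
including or dropping the 1 pending operation (e6) in any combination fails
one such order, e1, e2, e3, e4, e5, e7 (pending dropped), breaks at step 2 where e2 read() → 3 is illegal
one such order, e1, e2, e4, e3, e5, e7 (pending dropped), breaks at step 2 where e2 read() → 3 is illegal

13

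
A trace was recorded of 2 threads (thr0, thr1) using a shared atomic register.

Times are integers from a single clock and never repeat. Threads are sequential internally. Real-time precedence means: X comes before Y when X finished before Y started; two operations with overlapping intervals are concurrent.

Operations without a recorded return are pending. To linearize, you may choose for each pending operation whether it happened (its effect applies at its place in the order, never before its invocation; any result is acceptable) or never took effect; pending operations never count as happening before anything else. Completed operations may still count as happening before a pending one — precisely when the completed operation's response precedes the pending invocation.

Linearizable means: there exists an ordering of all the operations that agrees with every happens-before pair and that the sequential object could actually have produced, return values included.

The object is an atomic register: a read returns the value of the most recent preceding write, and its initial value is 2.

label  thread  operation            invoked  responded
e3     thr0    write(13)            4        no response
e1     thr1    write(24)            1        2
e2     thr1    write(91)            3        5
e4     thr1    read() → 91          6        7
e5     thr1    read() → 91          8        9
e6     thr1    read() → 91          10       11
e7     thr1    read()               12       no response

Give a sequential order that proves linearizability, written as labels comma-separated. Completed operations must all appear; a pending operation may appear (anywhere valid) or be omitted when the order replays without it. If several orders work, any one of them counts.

step 1: e1 write(24) — value 24
step 2: e2 write(91) — value 91
step 3: e4 read() → 91 — value 91
step 4: e5 read() → 91 — value 91
step 5: e6 read() → 91 — value 91

e1, e2, e4, e5, e6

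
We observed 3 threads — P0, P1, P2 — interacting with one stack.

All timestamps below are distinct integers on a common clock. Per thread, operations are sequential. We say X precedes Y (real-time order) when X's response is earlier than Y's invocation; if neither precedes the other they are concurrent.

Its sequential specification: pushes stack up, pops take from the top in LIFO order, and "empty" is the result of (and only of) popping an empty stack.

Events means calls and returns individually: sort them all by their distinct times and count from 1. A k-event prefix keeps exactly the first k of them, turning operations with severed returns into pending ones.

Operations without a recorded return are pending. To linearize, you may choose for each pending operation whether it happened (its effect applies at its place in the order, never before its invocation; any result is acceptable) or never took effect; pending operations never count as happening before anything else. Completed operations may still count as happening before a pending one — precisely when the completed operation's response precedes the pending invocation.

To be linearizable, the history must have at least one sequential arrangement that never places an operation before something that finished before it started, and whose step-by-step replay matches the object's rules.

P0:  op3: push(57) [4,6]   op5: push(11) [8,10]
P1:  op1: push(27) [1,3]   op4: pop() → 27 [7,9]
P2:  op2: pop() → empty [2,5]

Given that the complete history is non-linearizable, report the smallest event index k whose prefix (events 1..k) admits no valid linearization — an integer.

one valid order for events 1..8 is op2, op1, op3:
step 1: op2 pop() → empty — stack <>
step 2: op1 push(27) — stack <27>
step 3: op3 push(57) — stack <27,57>
event 9 — op4's response, time 9 — after it, nothing linearizes
no escape via the 1 pending operation (op5): every completion choice fails
e.g. op1, op2, op3, op4 (pending dropped): illegal at step 2, since op2 pop() → empty cannot apply there
e.g. op1, op3, op2, op4 (pending dropped): illegal at step 3, since op2 pop() → empty cannot apply there

9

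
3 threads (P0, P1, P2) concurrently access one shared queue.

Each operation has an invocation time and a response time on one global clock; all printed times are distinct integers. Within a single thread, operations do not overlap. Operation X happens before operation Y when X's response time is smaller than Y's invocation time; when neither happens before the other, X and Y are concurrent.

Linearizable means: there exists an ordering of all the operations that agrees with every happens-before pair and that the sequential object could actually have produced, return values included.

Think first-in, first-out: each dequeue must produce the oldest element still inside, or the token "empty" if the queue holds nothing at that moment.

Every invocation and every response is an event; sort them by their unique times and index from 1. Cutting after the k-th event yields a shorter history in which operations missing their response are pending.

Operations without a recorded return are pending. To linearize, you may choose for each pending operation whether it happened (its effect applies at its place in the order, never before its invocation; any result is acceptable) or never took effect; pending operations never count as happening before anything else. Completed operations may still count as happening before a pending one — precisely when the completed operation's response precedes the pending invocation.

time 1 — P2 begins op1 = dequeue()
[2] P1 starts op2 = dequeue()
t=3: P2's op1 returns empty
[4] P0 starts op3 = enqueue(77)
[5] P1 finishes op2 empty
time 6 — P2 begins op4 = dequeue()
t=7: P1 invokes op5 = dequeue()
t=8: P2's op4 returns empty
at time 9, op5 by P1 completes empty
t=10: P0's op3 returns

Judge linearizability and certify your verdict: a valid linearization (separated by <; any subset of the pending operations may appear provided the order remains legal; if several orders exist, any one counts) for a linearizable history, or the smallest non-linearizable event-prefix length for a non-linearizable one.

linearizable — witness: op1 < op2 < op4 < op5 < op3

after step 1 (op1 dequeue() → empty): queue <>
after step 2 (op2 dequeue() → empty): queue <>
after step 3 (op4 dequeue() → empty): queue <>
after step 4 (op5 dequeue() → empty): queue <>
after step 5 (op3 enqueue(77)): queue <77>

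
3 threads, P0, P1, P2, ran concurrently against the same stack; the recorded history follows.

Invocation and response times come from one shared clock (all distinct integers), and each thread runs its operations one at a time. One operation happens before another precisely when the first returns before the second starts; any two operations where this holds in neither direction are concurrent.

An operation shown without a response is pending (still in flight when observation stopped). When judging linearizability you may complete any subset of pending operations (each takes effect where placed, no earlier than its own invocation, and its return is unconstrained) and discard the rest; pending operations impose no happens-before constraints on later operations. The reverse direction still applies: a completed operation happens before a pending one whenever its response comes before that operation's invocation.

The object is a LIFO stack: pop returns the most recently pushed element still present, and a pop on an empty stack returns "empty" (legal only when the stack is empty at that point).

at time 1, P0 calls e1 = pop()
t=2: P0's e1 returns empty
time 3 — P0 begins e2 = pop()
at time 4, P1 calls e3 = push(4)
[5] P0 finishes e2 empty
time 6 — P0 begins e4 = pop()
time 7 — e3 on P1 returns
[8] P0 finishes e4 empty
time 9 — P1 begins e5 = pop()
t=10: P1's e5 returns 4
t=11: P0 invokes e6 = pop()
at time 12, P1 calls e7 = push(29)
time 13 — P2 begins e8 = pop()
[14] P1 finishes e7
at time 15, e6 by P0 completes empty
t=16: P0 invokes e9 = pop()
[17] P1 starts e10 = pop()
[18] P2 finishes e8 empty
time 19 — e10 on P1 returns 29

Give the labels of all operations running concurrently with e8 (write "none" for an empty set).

e10, e6, e7, e9

e8 spans [13,18]; an op avoiding the whole window 13..18 is ordered, any other is concurrent
e1 [1,2]: before
e2 [3,5]: before
e3 [4,7]: before
e4 [6,8]: before
e5 [9,10]: before
e6 [11,15]: concurrent
e7 [12,14]: concurrent
e9 [16,…): concurrent
e10 [17,19]: concurrent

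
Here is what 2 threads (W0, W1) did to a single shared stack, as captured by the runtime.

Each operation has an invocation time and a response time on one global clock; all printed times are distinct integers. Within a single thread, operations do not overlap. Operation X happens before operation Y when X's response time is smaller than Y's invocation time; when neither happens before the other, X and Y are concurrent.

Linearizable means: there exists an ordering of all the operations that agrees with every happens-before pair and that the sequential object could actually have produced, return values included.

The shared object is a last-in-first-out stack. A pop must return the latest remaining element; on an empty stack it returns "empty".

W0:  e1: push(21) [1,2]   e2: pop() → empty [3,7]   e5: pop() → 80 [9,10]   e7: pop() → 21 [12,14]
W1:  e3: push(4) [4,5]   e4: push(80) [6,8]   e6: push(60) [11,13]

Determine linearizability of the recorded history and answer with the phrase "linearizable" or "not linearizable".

not linearizable

through event 6 a valid linearization exists; event 7 (e2 responding at time 7) ends that
real-time-consistent orders of the 3 completed operations: 2 — all fail the stack replay
every completion of the 1 pending operation (e4) was checked; none linearizes
take e1, e2, e3 (pending dropped): step 2 already fails, because e2 pop() → empty cannot occur there
take e1, e3, e2 (pending dropped): step 3 already fails, because e2 pop() → empty cannot occur there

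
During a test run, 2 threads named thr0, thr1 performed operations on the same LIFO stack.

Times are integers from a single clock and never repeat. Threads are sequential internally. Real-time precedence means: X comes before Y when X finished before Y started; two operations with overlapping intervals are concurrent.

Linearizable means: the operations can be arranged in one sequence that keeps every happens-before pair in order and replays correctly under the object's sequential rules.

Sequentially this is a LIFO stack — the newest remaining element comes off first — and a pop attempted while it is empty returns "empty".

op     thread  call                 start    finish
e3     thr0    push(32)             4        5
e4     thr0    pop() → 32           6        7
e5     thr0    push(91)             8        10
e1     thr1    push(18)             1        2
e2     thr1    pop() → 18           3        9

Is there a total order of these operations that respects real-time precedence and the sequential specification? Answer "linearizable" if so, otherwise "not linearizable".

witness order: e1, e2, e3, e4, e5
1. e1 push(18), leaving stack <18>
2. e2 pop() → 18, leaving stack <>
3. e3 push(32), leaving stack <32>
4. e4 pop() → 32, leaving stack <>
5. e5 push(91), leaving stack <91>

linearizable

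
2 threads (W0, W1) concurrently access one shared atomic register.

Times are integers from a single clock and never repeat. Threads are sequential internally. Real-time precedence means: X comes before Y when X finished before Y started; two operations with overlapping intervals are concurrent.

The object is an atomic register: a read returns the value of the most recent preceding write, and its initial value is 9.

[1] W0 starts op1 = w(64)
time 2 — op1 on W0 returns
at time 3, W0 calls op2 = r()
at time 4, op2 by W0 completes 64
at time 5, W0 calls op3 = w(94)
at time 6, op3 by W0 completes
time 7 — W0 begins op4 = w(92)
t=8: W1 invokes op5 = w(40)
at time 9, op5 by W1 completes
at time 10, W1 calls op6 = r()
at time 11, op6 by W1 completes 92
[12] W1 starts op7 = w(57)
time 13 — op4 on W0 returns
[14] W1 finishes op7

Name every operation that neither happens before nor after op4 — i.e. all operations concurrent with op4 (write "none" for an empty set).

concurrent with op4 ([7,13]): every op whose interval crosses 7..13
op1 [1,2]: before
op2 [3,4]: before
op3 [5,6]: before
op5 [8,9]: concurrent
op6 [10,11]: concurrent
op7 [12,14]: concurrent

op5, op6, op7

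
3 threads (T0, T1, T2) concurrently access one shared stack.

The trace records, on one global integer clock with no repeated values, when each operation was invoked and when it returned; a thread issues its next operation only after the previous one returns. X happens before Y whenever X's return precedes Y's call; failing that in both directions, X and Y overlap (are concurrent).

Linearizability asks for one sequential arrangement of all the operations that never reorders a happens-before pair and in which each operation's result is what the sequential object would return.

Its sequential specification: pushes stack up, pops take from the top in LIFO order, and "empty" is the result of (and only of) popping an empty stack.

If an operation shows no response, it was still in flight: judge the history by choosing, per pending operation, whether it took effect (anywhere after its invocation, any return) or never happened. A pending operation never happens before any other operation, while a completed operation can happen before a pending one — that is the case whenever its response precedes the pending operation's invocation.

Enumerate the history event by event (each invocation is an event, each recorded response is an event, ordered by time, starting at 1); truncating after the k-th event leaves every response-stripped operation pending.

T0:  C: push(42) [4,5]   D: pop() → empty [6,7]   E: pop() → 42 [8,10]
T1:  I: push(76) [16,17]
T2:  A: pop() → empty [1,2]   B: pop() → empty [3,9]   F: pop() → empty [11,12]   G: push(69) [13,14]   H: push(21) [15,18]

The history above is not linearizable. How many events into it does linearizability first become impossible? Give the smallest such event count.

9

events 1..8 are linearizable, e.g. via A, C, B, D:
after step 1 (A pop() → empty): stack <>
after step 2 (C push(42)): stack <42>
after step 3 (B pop() (pending, included)): stack <>
after step 4 (D pop() → empty): stack <>
with event 9 included (B responding at time 9), all real-time-consistent orders fail
no escape via the 1 pending operation (E): every completion choice fails
for example A, B, C, D (pending dropped) fails at step 4: D pop() → empty is not legal there
for example A, C, B, D (pending dropped) fails at step 3: B pop() → empty is not legal there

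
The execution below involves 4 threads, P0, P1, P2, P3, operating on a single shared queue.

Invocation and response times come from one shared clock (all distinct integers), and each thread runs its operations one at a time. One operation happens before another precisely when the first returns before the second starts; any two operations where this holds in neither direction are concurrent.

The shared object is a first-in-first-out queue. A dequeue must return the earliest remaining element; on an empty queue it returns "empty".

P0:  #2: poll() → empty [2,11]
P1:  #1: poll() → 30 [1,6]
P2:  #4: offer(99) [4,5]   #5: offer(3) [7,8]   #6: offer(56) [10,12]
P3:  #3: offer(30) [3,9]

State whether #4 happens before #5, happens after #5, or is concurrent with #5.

#4 spans [4,5], #5 spans [7,8]
resp(#4)=5 < inv(#5)=7

before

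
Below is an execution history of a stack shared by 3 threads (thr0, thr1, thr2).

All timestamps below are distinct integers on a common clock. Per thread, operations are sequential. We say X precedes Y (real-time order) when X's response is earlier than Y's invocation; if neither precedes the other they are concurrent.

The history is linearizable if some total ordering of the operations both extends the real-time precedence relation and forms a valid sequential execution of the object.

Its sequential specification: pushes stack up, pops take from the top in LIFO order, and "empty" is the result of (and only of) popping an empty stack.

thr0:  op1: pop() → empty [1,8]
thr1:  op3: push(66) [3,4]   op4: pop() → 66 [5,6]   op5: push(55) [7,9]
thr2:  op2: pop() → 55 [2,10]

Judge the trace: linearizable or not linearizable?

witness order: op1, op3, op4, op5, op2
step 1: op1 pop() → empty — stack <>
step 2: op3 push(66) — stack <66>
step 3: op4 pop() → 66 — stack <>
step 4: op5 push(55) — stack <55>
step 5: op2 pop() → 55 — stack <>

linearizable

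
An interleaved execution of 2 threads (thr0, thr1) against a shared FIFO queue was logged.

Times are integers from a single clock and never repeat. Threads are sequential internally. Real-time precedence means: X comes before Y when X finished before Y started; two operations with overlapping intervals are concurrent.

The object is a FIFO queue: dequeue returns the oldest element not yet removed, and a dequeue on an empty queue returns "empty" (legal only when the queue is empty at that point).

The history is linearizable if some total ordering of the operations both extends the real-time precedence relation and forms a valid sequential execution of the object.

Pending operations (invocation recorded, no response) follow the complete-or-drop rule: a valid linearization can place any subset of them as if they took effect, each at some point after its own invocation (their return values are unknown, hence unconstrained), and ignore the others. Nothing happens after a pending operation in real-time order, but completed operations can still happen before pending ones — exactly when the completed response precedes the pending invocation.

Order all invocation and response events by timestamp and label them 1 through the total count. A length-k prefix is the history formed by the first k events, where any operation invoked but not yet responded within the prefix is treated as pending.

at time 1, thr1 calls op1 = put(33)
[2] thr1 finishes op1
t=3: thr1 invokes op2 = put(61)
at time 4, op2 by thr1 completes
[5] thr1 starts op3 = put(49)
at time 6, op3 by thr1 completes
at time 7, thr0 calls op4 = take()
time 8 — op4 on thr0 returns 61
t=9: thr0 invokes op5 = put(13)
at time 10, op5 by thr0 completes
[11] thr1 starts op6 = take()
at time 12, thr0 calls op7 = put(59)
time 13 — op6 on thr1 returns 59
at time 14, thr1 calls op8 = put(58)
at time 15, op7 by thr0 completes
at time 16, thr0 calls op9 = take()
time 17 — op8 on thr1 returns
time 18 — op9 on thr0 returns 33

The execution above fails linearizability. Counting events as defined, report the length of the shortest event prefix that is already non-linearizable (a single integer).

8

one valid order for events 1..7 is op1, op2, op3:
1. op1 put(33), leaving queue <33>
2. op2 put(61), leaving queue <33,61>
3. op3 put(49), leaving queue <33,61,49>
at event 8 (op4's time-8 response) nothing linearizes any more
for example op1, op2, op3, op4 fails at step 4: op4 take() → 61 is not legal there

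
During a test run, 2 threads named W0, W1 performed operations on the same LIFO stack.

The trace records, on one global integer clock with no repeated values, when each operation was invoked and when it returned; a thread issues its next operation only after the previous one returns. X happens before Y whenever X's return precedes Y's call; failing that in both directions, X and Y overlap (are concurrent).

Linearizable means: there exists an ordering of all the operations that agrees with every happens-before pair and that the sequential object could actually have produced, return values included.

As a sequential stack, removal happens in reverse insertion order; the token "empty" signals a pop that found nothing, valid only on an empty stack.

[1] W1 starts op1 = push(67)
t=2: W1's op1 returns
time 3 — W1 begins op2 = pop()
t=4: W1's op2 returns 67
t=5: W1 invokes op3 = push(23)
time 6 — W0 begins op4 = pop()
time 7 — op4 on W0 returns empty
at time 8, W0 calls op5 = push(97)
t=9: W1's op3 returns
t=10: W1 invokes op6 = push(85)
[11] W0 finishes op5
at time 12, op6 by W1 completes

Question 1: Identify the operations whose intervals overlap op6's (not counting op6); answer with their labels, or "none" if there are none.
Answer: op5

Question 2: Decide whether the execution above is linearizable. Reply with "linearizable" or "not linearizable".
linearizable

a witness: op1, op2, op4, op3, op5, op6
1. op1 push(67), leaving stack <67>
2. op2 pop() → 67, leaving stack <>
3. op4 pop() → empty, leaving stack <>
4. op3 push(23), leaving stack <23>
5. op5 push(97), leaving stack <23,97>
6. op6 push(85), leaving stack <23,97,85>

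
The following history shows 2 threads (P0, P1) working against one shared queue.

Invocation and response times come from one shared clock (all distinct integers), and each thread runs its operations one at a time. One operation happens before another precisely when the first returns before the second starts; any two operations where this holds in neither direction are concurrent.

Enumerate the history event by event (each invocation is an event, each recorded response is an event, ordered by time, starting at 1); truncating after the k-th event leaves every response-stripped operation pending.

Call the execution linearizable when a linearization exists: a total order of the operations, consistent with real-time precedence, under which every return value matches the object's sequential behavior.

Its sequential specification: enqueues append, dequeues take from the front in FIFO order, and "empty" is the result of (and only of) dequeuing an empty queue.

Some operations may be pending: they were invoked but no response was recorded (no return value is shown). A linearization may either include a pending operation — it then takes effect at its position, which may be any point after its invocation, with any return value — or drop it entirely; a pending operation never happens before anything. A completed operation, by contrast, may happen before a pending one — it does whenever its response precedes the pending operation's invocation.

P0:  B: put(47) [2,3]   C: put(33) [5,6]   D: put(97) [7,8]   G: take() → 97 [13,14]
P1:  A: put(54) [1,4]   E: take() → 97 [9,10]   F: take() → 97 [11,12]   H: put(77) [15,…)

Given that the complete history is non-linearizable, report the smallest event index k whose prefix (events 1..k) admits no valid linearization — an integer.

10

a valid linearization of events 1..9 exists, for instance A, B, C, D:
step 1: A put(54) — queue <54>
step 2: B put(47) — queue <54,47>
step 3: C put(33) — queue <54,47,33>
step 4: D put(97) — queue <54,47,33,97>
event 10 — E's response, time 10 — after it, nothing linearizes
one such order, A, B, C, D, E, breaks at step 5 where E take() → 97 is illegal
one such order, B, A, C, D, E, breaks at step 5 where E take() → 97 is illegal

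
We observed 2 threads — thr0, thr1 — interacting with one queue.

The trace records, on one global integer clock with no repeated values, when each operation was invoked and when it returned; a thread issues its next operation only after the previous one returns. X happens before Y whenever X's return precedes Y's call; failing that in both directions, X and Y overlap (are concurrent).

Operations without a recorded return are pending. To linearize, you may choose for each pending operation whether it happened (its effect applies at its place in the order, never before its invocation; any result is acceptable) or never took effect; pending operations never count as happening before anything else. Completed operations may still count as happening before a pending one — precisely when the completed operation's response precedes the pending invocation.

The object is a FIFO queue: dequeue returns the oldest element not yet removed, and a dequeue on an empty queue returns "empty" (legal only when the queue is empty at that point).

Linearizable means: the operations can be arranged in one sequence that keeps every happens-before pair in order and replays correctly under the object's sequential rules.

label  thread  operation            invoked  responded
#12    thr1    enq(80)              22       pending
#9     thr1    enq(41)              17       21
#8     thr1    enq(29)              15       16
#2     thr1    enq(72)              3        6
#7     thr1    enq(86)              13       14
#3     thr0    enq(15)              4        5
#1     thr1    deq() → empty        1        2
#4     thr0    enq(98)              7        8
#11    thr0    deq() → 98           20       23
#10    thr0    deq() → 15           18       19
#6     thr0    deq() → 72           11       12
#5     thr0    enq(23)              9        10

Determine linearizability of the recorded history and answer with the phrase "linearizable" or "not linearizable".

linearizable

a witness: #1, #2, #3, #4, #5, #6, #7, #8, #9, #10, #11
after step 1 (#1 deq() → empty): queue <>
after step 2 (#2 enq(72)): queue <72>
after step 3 (#3 enq(15)): queue <72,15>
after step 4 (#4 enq(98)): queue <72,15,98>
after step 5 (#5 enq(23)): queue <72,15,98,23>
after step 6 (#6 deq() → 72): queue <15,98,23>
after step 7 (#7 enq(86)): queue <15,98,23,86>
after step 8 (#8 enq(29)): queue <15,98,23,86,29>
after step 9 (#9 enq(41)): queue <15,98,23,86,29,41>
after step 10 (#10 deq() → 15): queue <98,23,86,29,41>
after step 11 (#11 deq() → 98): queue <23,86,29,41>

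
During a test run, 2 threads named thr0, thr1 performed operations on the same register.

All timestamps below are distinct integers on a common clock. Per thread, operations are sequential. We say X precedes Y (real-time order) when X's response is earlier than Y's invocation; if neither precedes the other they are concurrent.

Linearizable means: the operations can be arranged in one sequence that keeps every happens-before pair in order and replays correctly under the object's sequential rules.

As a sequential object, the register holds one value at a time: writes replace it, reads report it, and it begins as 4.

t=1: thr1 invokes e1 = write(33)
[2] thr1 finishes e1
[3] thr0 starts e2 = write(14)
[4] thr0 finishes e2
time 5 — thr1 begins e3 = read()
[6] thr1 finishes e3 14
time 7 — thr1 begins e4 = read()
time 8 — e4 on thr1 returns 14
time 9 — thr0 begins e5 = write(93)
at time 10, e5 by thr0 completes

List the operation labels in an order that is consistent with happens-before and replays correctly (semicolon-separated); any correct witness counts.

e1; e2; e3; e4; e5

after step 1 (e1 write(33)): value 33
after step 2 (e2 write(14)): value 14
after step 3 (e3 read() → 14): value 14
after step 4 (e4 read() → 14): value 14
after step 5 (e5 write(93)): value 93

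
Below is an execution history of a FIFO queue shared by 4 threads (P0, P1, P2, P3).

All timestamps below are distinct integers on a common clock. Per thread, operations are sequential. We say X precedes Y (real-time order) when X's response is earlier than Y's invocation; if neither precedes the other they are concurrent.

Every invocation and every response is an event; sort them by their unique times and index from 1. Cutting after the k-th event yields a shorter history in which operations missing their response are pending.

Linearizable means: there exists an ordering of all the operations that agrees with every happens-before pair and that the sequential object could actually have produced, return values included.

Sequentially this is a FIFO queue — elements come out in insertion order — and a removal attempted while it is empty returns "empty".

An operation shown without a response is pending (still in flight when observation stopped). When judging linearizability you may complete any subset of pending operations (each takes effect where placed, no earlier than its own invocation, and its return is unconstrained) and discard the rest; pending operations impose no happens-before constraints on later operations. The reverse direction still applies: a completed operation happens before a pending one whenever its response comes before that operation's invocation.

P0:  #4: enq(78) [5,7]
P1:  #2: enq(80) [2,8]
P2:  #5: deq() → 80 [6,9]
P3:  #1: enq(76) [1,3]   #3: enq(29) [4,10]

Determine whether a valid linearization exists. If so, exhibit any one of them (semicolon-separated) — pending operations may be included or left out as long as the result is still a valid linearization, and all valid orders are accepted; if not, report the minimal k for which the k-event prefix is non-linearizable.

1. #2 enq(80), leaving queue <80>
2. #1 enq(76), leaving queue <80,76>
3. #3 enq(29), leaving queue <80,76,29>
4. #4 enq(78), leaving queue <80,76,29,78>
5. #5 deq() → 80, leaving queue <76,29,78>

linearizable — witness: #2; #1; #3; #4; #5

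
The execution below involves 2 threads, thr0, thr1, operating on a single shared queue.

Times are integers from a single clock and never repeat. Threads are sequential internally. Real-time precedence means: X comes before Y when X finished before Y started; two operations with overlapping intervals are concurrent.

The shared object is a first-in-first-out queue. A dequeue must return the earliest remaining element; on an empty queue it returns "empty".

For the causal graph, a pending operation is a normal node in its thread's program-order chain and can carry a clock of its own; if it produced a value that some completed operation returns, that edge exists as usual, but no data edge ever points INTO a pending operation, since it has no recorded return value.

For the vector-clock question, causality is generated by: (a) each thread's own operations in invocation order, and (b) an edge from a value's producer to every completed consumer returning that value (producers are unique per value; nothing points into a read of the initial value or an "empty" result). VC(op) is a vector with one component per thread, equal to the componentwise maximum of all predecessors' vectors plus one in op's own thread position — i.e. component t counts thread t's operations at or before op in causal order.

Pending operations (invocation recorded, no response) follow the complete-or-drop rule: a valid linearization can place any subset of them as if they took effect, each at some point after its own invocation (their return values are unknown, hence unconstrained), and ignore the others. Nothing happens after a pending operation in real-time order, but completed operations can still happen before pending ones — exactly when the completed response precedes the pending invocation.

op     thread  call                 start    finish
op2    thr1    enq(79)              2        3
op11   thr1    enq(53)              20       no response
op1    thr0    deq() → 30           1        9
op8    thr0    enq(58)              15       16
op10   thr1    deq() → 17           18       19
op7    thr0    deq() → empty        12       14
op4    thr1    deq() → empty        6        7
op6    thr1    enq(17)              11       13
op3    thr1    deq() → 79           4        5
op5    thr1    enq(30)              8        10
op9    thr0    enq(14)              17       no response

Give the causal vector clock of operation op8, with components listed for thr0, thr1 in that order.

op2 (invocation 2): nothing precedes it; thr1's component alone gives (0, 1)
from VC(op2)=(0, 1), op3 (invoked 4) maxes components and bumps thr1 → (0, 2)
from VC(op3)=(0, 2), op4 (invoked 6) maxes components and bumps thr1 → (0, 3)
from VC(op4)=(0, 3), op5 (invoked 8) maxes components and bumps thr1 → (0, 4)
from VC(op5)=(0, 4), op6 (invoked 11) maxes components and bumps thr1 → (0, 5)
from VC(op5)=(0, 4), op1 (invoked 1) maxes components and bumps thr0 → (1, 4)
from VC(op6)=(0, 5), op10 (invoked 18) maxes components and bumps thr1 → (0, 6)
from VC(op1)=(1, 4), op7 (invoked 12) maxes components and bumps thr0 → (2, 4)
from VC(op10)=(0, 6), op11 (invoked 20) maxes components and bumps thr1 → (0, 7)
from VC(op7)=(2, 4), op8 (invoked 15) maxes components and bumps thr0 → (3, 4)
from VC(op8)=(3, 4), op9 (invoked 17) maxes components and bumps thr0 → (4, 4)
target: VC(op8) = (3, 4)

(3, 4)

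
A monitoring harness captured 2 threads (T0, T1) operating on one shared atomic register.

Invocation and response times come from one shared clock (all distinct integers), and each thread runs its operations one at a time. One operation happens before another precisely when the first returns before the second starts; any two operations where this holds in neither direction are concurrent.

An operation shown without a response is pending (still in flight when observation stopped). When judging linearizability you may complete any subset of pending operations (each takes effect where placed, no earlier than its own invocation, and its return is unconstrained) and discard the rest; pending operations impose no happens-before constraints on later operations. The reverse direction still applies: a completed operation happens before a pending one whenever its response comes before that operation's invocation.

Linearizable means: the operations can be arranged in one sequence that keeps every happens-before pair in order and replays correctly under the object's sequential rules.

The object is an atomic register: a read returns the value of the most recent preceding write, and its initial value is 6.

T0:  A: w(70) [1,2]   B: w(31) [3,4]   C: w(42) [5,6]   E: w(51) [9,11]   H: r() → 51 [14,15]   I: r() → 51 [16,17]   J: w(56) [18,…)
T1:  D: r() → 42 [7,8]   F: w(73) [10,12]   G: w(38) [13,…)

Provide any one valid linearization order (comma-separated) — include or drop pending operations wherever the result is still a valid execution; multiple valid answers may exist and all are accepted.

A, B, C, D, F, E, H, I

1. A w(70), leaving value 70
2. B w(31), leaving value 31
3. C w(42), leaving value 42
4. D r() → 42, leaving value 42
5. F w(73), leaving value 73
6. E w(51), leaving value 51
7. H r() → 51, leaving value 51
8. I r() → 51, leaving value 51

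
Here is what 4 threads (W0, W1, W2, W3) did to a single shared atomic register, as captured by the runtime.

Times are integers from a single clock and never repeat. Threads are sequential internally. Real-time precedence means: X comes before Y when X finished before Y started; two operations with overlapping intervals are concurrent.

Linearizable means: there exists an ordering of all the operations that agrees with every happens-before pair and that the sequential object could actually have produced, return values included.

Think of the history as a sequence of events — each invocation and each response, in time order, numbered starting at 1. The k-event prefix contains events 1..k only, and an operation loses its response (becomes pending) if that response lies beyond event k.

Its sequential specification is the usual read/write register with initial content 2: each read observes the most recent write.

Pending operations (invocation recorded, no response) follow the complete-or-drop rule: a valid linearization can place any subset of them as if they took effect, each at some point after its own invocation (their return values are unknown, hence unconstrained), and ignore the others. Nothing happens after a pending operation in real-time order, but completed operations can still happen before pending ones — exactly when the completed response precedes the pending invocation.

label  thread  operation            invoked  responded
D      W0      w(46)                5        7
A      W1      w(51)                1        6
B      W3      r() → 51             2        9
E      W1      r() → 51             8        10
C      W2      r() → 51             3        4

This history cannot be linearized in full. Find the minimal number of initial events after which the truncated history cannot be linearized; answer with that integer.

10

one valid order for events 1..9 is A, B, C, D:
step 1: A w(51) — value 51
step 2: B r() → 51 — value 51
step 3: C r() → 51 — value 51
step 4: D w(46) — value 46
at event 10 (E's time-10 response) nothing linearizes any more
one such order, A, B, C, D, E, breaks at step 5 where E r() → 51 is illegal
one such order, A, C, B, D, E, breaks at step 5 where E r() → 51 is illegal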